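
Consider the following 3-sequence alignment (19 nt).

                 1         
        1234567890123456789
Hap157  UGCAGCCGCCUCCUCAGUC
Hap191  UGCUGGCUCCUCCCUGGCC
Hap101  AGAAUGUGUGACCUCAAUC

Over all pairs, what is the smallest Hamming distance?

7

Pairwise Hamming distances:
  Hap157 vs Hap191: 7
  Hap157 vs Hap101: 9
  Hap191 vs Hap101: 14
The smallest is 7, between Hap157 and Hap191.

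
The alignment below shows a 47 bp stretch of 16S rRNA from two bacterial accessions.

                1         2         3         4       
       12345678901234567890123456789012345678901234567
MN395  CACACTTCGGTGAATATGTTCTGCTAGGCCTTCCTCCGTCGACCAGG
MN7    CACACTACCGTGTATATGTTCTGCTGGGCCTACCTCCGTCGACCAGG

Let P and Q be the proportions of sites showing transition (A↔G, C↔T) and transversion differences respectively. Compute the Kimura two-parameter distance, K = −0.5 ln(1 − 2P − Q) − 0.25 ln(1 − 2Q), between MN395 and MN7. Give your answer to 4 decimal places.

0.1149

The sequences differ at positions 7 (T/A, transversion), 9 (G/C, transversion), 13 (A/T, transversion), 26 (A/G, transition), 32 (T/A, transversion).
Of the 5 differences, 1 transition and 4 transversions over 47 sites: P = 1/47 = 0.021277, Q = 4/47 = 0.085106.
d = −0.5·ln(0.872340) − 0.25·ln(0.829788) = −0.5·(-0.136576) − 0.25·(-0.186585) = 0.1149.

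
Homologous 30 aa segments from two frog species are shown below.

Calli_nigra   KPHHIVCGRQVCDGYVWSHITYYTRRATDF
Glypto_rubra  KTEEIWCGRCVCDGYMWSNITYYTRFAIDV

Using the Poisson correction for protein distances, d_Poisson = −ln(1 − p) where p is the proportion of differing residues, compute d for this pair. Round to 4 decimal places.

0.4055

Differing sites — 2:P/T; 3:H/E; 4:H/E; 6:V/W; 10:Q/C; 16:V/M; 19:H/N; 26:R/F; 28:T/I; 30:F/V.
p = 10/30 = 0.333333.
d = −ln(1 − 0.333333) = −ln(0.666667) = 0.4055.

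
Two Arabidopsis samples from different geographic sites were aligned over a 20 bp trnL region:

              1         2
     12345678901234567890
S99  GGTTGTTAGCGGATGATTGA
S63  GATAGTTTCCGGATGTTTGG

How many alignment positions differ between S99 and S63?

Differing sites — 2:G/A; 4:T/A; 8:A/T; 9:G/C; 16:A/T; 20:A/G.
That gives 6 mismatches out of 20 aligned sites, so the Hamming distance is 6.

6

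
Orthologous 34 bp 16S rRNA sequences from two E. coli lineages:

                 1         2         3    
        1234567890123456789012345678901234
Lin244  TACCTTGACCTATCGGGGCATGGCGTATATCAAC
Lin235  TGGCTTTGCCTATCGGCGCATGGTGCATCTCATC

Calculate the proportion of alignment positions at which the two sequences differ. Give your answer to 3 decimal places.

0.265

The sequences differ at positions 2 (A/G), 3 (C/G), 7 (G/T), 8 (A/G), 17 (G/C), 24 (C/T), 26 (T/C), 29 (A/C), 33 (A/T).
There are 9 differences over 34 sites, so p = 9/34 = 0.265.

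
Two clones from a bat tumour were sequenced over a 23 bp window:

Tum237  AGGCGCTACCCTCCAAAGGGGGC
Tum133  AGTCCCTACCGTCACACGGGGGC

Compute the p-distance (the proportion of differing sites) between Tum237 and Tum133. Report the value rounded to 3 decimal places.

Mismatches occur at site 3 (G/T), site 5 (G/C), site 11 (C/G), site 14 (C/A), site 15 (A/C), site 17 (A/C).
There are 6 differences over 23 sites, so p = 6/23 = 0.261.

0.261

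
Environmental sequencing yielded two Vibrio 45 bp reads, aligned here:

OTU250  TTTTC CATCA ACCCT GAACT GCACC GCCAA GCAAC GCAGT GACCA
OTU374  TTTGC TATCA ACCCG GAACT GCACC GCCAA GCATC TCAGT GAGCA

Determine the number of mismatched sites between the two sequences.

The sequences differ at positions 4 (T/G), 6 (C/T), 15 (T/G), 34 (A/T), 36 (G/T), 43 (C/G).
That gives 6 mismatches out of 45 aligned sites, so the Hamming distance is 6.

6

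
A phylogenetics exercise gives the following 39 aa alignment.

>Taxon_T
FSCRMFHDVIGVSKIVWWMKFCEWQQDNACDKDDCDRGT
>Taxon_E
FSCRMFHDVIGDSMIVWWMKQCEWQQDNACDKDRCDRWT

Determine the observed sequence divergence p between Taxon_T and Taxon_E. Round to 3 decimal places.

0.128

The sequences differ at positions 12 (V/D), 14 (K/M), 21 (F/Q), 34 (D/R), 38 (G/W).
There are 5 differences over 39 sites, so p = 5/39 = 0.128.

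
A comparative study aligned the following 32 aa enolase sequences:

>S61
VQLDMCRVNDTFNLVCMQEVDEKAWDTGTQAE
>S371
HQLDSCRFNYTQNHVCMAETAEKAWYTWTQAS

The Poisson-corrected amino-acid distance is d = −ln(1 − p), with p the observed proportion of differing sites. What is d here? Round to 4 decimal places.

The sequences differ at positions 1 (V/H), 5 (M/S), 8 (V/F), 10 (D/Y), 12 (F/Q), 14 (L/H), 18 (Q/A), 20 (V/T), 21 (D/A), 26 (D/Y), 28 (G/W), 32 (E/S).
p = 12/32 = 0.375000.
d = −ln(1 − 0.375000) = −ln(0.625000) = 0.4700.

0.4700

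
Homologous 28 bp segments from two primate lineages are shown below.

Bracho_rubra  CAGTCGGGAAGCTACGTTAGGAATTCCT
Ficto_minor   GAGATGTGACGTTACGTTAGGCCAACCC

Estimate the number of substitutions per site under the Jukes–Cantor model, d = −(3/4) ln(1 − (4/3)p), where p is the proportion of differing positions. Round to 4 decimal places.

Differing sites — 1:C/G; 4:T/A; 5:C/T; 7:G/T; 10:A/C; 12:C/T; 22:A/C; 23:A/C; 24:T/A; 25:T/A; 28:T/C.
p = 11/28 = 0.392857.
d = −0.75 · ln(1 − (4/3)·0.392857) = −0.75 · ln(0.476191) = −0.75 · (-0.741936) = 0.5565.

0.5565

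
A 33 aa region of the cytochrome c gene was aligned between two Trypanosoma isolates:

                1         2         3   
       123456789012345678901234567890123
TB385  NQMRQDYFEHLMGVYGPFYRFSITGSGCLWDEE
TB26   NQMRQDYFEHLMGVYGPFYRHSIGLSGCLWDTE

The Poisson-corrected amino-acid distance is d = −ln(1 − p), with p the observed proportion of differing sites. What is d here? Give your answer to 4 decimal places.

The sequences differ at positions 21 (F/H), 24 (T/G), 25 (G/L), 32 (E/T).
p = 4/33 = 0.121212.
d = −ln(1 − 0.121212) = −ln(0.878788) = 0.1292.

0.1292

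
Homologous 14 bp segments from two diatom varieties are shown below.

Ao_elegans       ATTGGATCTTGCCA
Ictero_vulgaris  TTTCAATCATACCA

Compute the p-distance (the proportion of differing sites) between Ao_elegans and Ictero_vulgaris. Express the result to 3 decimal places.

0.357

Mismatches occur at site 1 (A→T), site 4 (G→C), site 5 (G→A), site 9 (T→A), site 11 (G→A).
There are 5 differences over 14 sites, so p = 5/14 = 0.357.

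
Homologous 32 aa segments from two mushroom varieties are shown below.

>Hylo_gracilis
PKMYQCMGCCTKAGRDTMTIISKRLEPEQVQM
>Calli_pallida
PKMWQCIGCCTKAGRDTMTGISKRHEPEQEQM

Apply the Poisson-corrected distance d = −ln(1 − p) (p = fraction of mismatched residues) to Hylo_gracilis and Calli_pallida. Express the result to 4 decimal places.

Mismatches occur at site 4 (Y/W), site 7 (M/I), site 20 (I/G), site 25 (L/H), site 30 (V/E).
p = 5/32 = 0.156250.
d = −ln(1 − 0.156250) = −ln(0.843750) = 0.1699.

0.1699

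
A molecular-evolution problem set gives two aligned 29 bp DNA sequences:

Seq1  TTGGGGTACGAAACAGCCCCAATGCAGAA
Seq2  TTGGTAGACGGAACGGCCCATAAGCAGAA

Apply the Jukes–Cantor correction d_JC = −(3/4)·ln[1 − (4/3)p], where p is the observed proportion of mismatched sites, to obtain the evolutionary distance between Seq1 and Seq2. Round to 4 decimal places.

Differing sites — 5:G/T; 6:G/A; 7:T/G; 11:A/G; 15:A/G; 20:C/A; 21:A/T; 23:T/A.
p = 8/29 = 0.275862.
d = −0.75 · ln(1 − (4/3)·0.275862) = −0.75 · ln(0.632184) = −0.75 · (-0.458575) = 0.3439.

0.3439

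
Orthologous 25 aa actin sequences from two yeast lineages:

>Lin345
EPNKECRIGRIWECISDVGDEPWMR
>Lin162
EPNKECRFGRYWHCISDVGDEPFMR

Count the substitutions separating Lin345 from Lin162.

Differing sites — 8:I/F; 11:I/Y; 13:E/H; 23:W/F.
That gives 4 mismatches out of 25 aligned sites, so the Hamming distance is 4.

4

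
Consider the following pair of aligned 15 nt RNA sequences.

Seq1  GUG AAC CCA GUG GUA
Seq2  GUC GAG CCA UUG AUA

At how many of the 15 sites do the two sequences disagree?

Differing sites — 3:G/C; 4:A/G; 6:C/G; 10:G/U; 13:G/A.
That gives 5 mismatches out of 15 aligned sites, so the Hamming distance is 5.

5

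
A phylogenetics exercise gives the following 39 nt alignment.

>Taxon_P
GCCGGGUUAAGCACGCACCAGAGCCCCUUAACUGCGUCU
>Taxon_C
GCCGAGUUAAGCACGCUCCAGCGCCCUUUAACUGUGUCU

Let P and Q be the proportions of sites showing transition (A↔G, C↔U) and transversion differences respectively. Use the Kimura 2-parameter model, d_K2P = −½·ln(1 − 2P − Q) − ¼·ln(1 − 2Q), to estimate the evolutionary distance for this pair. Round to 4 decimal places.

0.1418

The sequences differ at positions 5 (G/A, transition), 17 (A/U, transversion), 22 (A/C, transversion), 27 (C/U, transition), 35 (C/U, transition).
Of the 5 differences, 3 transitions and 2 transversions over 39 sites: P = 3/39 = 0.076923, Q = 2/39 = 0.051282.
d = −0.5·ln(0.794872) − 0.25·ln(0.897436) = −0.5·(-0.229574) − 0.25·(-0.108213) = 0.1418.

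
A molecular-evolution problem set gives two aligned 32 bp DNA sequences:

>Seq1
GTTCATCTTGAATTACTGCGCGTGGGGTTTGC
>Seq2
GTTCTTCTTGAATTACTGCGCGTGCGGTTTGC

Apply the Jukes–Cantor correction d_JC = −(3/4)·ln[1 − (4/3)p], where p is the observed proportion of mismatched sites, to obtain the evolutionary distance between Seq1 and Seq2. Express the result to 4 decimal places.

Differing sites — 5:A/T; 25:G/C.
p = 2/32 = 0.062500.
d = −0.75 · ln(1 − (4/3)·0.062500) = −0.75 · ln(0.916667) = −0.75 · (-0.087011) = 0.0653.

0.0653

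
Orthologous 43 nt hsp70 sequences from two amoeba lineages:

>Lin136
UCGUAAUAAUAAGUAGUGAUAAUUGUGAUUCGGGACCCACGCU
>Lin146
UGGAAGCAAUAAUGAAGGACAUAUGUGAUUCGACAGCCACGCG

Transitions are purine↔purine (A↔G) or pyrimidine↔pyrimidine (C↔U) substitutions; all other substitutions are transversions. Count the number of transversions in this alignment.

Mismatches occur at site 2 (C/G, transversion), site 4 (U/A, transversion), site 6 (A/G, transition), site 7 (U/C, transition), site 13 (G/U, transversion), site 14 (U/G, transversion), site 16 (G/A, transition), site 17 (U/G, transversion), site 20 (U/C, transition), site 22 (A/U, transversion), site 23 (U/A, transversion), site 33 (G/A, transition), site 34 (G/C, transversion), site 36 (C/G, transversion), site 43 (U/G, transversion).
Of the 15 differences, 5 transitions and 10 transversions, so the answer is 10.

10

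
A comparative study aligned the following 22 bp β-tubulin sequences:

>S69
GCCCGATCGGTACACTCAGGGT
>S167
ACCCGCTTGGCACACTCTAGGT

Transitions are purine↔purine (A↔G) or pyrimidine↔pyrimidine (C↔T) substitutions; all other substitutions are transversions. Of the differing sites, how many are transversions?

2

Differing sites — 1:G/A (Ti); 6:A/C (Tv); 8:C/T (Ti); 11:T/C (Ti); 18:A/T (Tv); 19:G/A (Ti).
Of the 6 differences, 4 transitions and 2 transversions, so the answer is 2.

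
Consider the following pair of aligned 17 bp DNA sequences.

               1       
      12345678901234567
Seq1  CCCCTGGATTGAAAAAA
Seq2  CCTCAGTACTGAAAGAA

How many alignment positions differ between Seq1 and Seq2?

5

The sequences differ at positions 3 (C/T), 5 (T/A), 7 (G/T), 9 (T/C), 15 (A/G).
That gives 5 mismatches out of 17 aligned sites, so the Hamming distance is 5.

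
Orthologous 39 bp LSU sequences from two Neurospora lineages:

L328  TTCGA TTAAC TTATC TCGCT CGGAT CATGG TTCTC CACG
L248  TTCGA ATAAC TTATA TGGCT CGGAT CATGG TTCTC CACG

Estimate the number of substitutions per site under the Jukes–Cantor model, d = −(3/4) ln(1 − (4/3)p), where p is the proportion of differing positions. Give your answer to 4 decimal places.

0.0812

Mismatches occur at site 6 (T↔A), site 15 (C↔A), site 17 (C↔G).
p = 3/39 = 0.076923.
d = −0.75 · ln(1 − (4/3)·0.076923) = −0.75 · ln(0.897436) = −0.75 · (-0.108213) = 0.0812.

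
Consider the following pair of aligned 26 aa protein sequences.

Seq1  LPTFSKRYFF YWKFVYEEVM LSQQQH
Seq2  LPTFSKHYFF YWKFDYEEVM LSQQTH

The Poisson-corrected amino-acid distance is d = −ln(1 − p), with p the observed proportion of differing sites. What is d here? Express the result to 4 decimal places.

Differing sites — 7:R/H; 15:V/D; 25:Q/T.
p = 3/26 = 0.115385.
d = −ln(1 − 0.115385) = −ln(0.884615) = 0.1226.

0.1226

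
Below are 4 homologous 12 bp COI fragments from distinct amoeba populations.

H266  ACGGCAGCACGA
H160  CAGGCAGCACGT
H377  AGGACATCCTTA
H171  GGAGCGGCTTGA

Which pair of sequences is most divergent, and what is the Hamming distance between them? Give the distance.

8

Pairwise Hamming distances:
  H266 vs H160: 3
  H266 vs H377: 6
  H266 vs H171: 6
  H160 vs H377: 8
  H160 vs H171: 7
  H377 vs H171: 7
The largest is 8, between H160 and H377.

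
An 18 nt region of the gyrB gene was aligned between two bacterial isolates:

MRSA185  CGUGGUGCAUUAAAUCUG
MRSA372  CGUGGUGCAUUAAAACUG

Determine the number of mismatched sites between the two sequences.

1

The sequences differ at position 15 (U/A).
That gives 1 mismatch out of 18 aligned sites, so the Hamming distance is 1.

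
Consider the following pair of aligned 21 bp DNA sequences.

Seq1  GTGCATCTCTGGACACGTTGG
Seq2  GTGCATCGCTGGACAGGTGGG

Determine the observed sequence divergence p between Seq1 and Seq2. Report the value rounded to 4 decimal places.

0.1429

Mismatches occur at site 8 (T/G), site 16 (C/G), site 19 (T/G).
There are 3 differences over 21 sites, so p = 3/21 = 0.1429.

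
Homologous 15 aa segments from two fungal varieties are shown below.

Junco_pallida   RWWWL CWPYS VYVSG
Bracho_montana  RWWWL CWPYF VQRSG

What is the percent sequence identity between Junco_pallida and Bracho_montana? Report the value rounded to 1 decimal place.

80.0%

Differing sites — 10:S/F; 12:Y/Q; 13:V/R.
12 of the 15 sites match, so the percent identity is 12/15 × 100 = 80.0%.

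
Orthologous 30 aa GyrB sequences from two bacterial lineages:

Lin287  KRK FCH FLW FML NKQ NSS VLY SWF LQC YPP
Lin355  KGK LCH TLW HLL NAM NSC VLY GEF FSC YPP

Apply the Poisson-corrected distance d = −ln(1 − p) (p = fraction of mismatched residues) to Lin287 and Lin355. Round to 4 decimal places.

0.5108

The sequences differ at positions 2 (R/G), 4 (F/L), 7 (F/T), 10 (F/H), 11 (M/L), 14 (K/A), 15 (Q/M), 18 (S/C), 22 (S/G), 23 (W/E), 25 (L/F), 26 (Q/S).
p = 12/30 = 0.400000.
d = −ln(1 − 0.400000) = −ln(0.600000) = 0.5108.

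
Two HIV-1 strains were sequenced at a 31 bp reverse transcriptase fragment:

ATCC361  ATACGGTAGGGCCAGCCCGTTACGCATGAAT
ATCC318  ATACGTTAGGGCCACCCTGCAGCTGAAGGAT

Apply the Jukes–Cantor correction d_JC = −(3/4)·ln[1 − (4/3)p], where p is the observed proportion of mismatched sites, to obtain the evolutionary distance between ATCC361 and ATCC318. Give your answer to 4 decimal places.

Differing sites — 6:G/T; 15:G/C; 18:C/T; 20:T/C; 21:T/A; 22:A/G; 24:G/T; 25:C/G; 27:T/A; 29:A/G.
p = 10/31 = 0.322581.
d = −0.75 · ln(1 − (4/3)·0.322581) = −0.75 · ln(0.569892) = −0.75 · (-0.562308) = 0.4217.

0.4217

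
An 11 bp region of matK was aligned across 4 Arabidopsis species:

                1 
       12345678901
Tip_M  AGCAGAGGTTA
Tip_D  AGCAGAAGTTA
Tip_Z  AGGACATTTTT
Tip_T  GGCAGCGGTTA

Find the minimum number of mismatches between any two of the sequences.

1

Pairwise Hamming distances:
  Tip_M vs Tip_D: 1
  Tip_M vs Tip_Z: 5
  Tip_M vs Tip_T: 2
  Tip_D vs Tip_Z: 5
  Tip_D vs Tip_T: 3
  Tip_Z vs Tip_T: 7
The smallest is 1, between Tip_M and Tip_D.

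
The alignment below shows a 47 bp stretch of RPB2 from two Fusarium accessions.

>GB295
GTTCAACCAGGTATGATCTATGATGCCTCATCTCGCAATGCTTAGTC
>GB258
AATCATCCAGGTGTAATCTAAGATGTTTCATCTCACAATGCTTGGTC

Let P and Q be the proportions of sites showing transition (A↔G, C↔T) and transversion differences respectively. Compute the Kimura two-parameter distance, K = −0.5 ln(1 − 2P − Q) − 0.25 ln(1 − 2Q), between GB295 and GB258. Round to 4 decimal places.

Mismatches occur at site 1 (G→A, transition), site 2 (T→A, transversion), site 6 (A→T, transversion), site 13 (A→G, transition), site 15 (G→A, transition), site 21 (T→A, transversion), site 26 (C→T, transition), site 27 (C→T, transition), site 35 (G→A, transition), site 44 (A→G, transition).
Of the 10 differences, 7 transitions and 3 transversions over 47 sites: P = 7/47 = 0.148936, Q = 3/47 = 0.063830.
d = −0.5·ln(0.638298) − 0.25·ln(0.872340) = −0.5·(-0.448950) − 0.25·(-0.136576) = 0.2586.

0.2586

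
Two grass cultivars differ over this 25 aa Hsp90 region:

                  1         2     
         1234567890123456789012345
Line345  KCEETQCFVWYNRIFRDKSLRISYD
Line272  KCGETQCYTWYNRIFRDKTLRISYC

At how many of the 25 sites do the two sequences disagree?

The sequences differ at positions 3 (E/G), 8 (F/Y), 9 (V/T), 19 (S/T), 25 (D/C).
That gives 5 mismatches out of 25 aligned sites, so the Hamming distance is 5.

5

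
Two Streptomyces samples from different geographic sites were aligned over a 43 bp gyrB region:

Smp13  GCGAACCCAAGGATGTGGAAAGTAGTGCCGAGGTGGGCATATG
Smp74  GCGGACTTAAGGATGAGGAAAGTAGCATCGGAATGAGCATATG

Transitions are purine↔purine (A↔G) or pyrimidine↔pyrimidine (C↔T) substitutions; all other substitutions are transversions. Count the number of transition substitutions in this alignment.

10

Differing sites — 4:A/G (Ti); 7:C/T (Ti); 8:C/T (Ti); 16:T/A (Tv); 26:T/C (Ti); 27:G/A (Ti); 28:C/T (Ti); 31:A/G (Ti); 32:G/A (Ti); 33:G/A (Ti); 36:G/A (Ti).
Of the 11 differences, 10 transitions and 1 transversion, so the answer is 10.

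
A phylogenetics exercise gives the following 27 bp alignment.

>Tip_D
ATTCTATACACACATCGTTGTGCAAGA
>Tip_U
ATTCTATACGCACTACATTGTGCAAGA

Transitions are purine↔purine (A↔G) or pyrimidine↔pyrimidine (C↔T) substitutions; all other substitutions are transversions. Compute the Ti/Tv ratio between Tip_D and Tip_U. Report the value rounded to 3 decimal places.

1.000

Differing sites — 10:A/G (Ti); 14:A/T (Tv); 15:T/A (Tv); 17:G/A (Ti).
Of the 4 differences, 2 transitions and 2 transversions, so Ti/Tv = 2/2 = 1.000.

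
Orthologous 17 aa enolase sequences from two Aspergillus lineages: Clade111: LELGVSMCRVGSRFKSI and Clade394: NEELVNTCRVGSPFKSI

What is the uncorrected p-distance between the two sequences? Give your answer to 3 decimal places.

0.353

Mismatches occur at site 1 (L→N), site 3 (L→E), site 4 (G→L), site 6 (S→N), site 7 (M→T), site 13 (R→P).
There are 6 differences over 17 sites, so p = 6/17 = 0.353.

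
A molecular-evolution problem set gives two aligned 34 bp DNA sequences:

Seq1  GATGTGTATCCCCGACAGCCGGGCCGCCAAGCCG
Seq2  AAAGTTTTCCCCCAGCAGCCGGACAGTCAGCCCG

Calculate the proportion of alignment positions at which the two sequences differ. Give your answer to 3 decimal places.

0.353

The sequences differ at positions 1 (G/A), 3 (T/A), 6 (G/T), 8 (A/T), 9 (T/C), 14 (G/A), 15 (A/G), 23 (G/A), 25 (C/A), 27 (C/T), 30 (A/G), 31 (G/C).
There are 12 differences over 34 sites, so p = 12/34 = 0.353.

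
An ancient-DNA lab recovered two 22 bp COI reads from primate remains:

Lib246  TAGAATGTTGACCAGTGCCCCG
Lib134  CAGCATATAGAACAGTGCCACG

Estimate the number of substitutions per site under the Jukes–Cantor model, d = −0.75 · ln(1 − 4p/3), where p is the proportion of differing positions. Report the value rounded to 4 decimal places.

Mismatches occur at site 1 (T↔C), site 4 (A↔C), site 7 (G↔A), site 9 (T↔A), site 12 (C↔A), site 20 (C↔A).
p = 6/22 = 0.272727.
d = −0.75 · ln(1 − (4/3)·0.272727) = −0.75 · ln(0.636364) = −0.75 · (-0.451985) = 0.3390.

0.3390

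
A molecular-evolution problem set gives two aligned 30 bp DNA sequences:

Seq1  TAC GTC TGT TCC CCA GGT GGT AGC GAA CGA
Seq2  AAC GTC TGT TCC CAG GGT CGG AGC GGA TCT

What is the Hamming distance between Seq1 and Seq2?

Differing sites — 1:T/A; 14:C/A; 15:A/G; 19:G/C; 21:T/G; 26:A/G; 28:C/T; 29:G/C; 30:A/T.
That gives 9 mismatches out of 30 aligned sites, so the Hamming distance is 9.

9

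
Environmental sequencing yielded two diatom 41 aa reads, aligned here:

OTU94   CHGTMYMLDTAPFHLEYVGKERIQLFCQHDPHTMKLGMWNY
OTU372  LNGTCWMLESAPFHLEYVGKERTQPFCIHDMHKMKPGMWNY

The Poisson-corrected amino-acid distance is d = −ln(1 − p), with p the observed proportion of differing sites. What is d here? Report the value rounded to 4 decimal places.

0.3463

Mismatches occur at site 1 (C↔L), site 2 (H↔N), site 5 (M↔C), site 6 (Y↔W), site 9 (D↔E), site 10 (T↔S), site 23 (I↔T), site 25 (L↔P), site 28 (Q↔I), site 31 (P↔M), site 33 (T↔K), site 36 (L↔P).
p = 12/41 = 0.292683.
d = −ln(1 − 0.292683) = −ln(0.707317) = 0.3463.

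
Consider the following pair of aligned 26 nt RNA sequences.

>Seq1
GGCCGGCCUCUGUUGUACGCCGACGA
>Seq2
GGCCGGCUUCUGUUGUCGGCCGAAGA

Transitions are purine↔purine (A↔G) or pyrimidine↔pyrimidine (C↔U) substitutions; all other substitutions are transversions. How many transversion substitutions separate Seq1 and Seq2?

3

The sequences differ at positions 8 (C/U, transition), 17 (A/C, transversion), 18 (C/G, transversion), 24 (C/A, transversion).
Of the 4 differences, 1 transition and 3 transversions, so the answer is 3.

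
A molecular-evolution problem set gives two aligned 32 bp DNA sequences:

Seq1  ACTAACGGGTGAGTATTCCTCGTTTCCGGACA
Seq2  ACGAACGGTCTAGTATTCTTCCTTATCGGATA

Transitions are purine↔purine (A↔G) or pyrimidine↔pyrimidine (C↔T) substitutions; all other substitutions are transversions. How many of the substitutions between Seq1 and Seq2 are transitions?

Differing sites — 3:T/G (Tv); 9:G/T (Tv); 10:T/C (Ti); 11:G/T (Tv); 19:C/T (Ti); 22:G/C (Tv); 25:T/A (Tv); 26:C/T (Ti); 31:C/T (Ti).
Of the 9 differences, 4 transitions and 5 transversions, so the answer is 4.

4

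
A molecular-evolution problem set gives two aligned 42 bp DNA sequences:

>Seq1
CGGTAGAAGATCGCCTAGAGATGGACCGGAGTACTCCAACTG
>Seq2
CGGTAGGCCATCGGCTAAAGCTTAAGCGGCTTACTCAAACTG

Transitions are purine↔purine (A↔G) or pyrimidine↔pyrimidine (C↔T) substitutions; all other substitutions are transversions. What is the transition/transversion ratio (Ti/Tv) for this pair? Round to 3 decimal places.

0.333

Differing sites — 7:A/G (Ti); 8:A/C (Tv); 9:G/C (Tv); 14:C/G (Tv); 18:G/A (Ti); 21:A/C (Tv); 23:G/T (Tv); 24:G/A (Ti); 26:C/G (Tv); 30:A/C (Tv); 31:G/T (Tv); 37:C/A (Tv).
Of the 12 differences, 3 transitions and 9 transversions, so Ti/Tv = 3/9 = 0.333.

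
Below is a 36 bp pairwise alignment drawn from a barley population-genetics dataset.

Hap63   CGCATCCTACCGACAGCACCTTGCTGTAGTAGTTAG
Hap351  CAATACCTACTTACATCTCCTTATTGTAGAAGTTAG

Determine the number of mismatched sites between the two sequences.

Mismatches occur at site 2 (G/A), site 3 (C/A), site 4 (A/T), site 5 (T/A), site 11 (C/T), site 12 (G/T), site 16 (G/T), site 18 (A/T), site 23 (G/A), site 24 (C/T), site 30 (T/A).
That gives 11 mismatches out of 36 aligned sites, so the Hamming distance is 11.

11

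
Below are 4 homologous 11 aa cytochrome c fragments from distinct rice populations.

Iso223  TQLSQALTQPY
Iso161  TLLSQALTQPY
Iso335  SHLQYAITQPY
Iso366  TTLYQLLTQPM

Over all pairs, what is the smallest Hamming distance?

1

Pairwise Hamming distances:
  Iso223 vs Iso161: 1
  Iso223 vs Iso335: 5
  Iso223 vs Iso366: 4
  Iso161 vs Iso335: 5
  Iso161 vs Iso366: 4
  Iso335 vs Iso366: 7
The smallest is 1, between Iso223 and Iso161.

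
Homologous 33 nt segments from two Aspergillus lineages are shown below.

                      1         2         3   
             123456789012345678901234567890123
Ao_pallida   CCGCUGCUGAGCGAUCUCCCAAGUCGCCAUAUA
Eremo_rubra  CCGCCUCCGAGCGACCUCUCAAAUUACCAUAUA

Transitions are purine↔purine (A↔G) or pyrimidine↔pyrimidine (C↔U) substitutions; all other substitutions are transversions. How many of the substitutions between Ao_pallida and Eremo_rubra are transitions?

7

The sequences differ at positions 5 (U/C, transition), 6 (G/U, transversion), 8 (U/C, transition), 15 (U/C, transition), 19 (C/U, transition), 23 (G/A, transition), 25 (C/U, transition), 26 (G/A, transition).
Of the 8 differences, 7 transitions and 1 transversion, so the answer is 7.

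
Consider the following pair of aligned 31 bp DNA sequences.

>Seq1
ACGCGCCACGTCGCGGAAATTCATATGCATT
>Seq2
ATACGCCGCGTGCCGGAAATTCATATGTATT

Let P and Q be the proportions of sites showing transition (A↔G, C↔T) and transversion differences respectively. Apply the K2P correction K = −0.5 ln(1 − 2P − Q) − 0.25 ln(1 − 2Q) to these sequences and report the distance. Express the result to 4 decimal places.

Mismatches occur at site 2 (C↔T, transition), site 3 (G↔A, transition), site 8 (A↔G, transition), site 12 (C↔G, transversion), site 13 (G↔C, transversion), site 28 (C↔T, transition).
Of the 6 differences, 4 transitions and 2 transversions over 31 sites: P = 4/31 = 0.129032, Q = 2/31 = 0.064516.
d = −0.5·ln(0.677420) − 0.25·ln(0.870968) = −0.5·(-0.389464) − 0.25·(-0.138150) = 0.2293.

0.2293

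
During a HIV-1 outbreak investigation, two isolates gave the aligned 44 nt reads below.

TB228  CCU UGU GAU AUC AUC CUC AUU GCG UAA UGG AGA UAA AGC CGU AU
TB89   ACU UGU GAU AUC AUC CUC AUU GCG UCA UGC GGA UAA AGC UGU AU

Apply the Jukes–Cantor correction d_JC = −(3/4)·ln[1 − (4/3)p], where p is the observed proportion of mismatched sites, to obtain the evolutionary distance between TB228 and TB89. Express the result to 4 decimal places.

0.1232

The sequences differ at positions 1 (C/A), 26 (A/C), 30 (G/C), 31 (A/G), 40 (C/U).
p = 5/44 = 0.113636.
d = −0.75 · ln(1 − (4/3)·0.113636) = −0.75 · ln(0.848485) = −0.75 · (-0.164303) = 0.1232.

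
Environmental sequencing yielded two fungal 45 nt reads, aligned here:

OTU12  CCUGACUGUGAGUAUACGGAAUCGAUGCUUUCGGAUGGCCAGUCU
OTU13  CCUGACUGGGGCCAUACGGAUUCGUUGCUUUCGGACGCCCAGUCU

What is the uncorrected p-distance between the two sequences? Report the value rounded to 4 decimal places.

0.1778

Mismatches occur at site 9 (U→G), site 11 (A→G), site 12 (G→C), site 13 (U→C), site 21 (A→U), site 25 (A→U), site 36 (U→C), site 38 (G→C).
There are 8 differences over 45 sites, so p = 8/45 = 0.1778.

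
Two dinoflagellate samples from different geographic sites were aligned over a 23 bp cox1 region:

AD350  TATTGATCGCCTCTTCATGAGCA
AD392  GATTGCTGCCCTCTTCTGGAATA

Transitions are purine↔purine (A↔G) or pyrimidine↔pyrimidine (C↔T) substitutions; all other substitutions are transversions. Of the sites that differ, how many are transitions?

2

The sequences differ at positions 1 (T/G, transversion), 6 (A/C, transversion), 8 (C/G, transversion), 9 (G/C, transversion), 17 (A/T, transversion), 18 (T/G, transversion), 21 (G/A, transition), 22 (C/T, transition).
Of the 8 differences, 2 transitions and 6 transversions, so the answer is 2.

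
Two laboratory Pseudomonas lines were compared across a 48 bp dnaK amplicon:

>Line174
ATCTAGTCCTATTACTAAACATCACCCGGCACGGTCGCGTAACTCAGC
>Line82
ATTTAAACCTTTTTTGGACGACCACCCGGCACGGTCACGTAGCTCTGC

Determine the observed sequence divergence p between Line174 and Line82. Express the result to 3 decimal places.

0.292

The sequences differ at positions 3 (C/T), 6 (G/A), 7 (T/A), 11 (A/T), 14 (A/T), 15 (C/T), 16 (T/G), 17 (A/G), 19 (A/C), 20 (C/G), 22 (T/C), 37 (G/A), 42 (A/G), 46 (A/T).
There are 14 differences over 48 sites, so p = 14/48 = 0.292.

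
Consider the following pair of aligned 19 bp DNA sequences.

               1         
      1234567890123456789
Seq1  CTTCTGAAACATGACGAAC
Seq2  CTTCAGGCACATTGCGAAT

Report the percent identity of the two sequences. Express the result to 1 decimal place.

68.4%

Mismatches occur at site 5 (T↔A), site 7 (A↔G), site 8 (A↔C), site 13 (G↔T), site 14 (A↔G), site 19 (C↔T).
13 of the 19 sites match, so the percent identity is 13/19 × 100 = 68.4%.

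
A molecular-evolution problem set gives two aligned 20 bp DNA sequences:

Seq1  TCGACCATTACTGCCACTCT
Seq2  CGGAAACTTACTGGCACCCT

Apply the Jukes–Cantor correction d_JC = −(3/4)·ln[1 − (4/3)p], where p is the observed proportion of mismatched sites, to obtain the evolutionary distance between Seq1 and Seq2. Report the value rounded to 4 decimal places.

Mismatches occur at site 1 (T/C), site 2 (C/G), site 5 (C/A), site 6 (C/A), site 7 (A/C), site 14 (C/G), site 18 (T/C).
p = 7/20 = 0.350000.
d = −0.75 · ln(1 − (4/3)·0.350000) = −0.75 · ln(0.533333) = −0.75 · (-0.628609) = 0.4715.

0.4715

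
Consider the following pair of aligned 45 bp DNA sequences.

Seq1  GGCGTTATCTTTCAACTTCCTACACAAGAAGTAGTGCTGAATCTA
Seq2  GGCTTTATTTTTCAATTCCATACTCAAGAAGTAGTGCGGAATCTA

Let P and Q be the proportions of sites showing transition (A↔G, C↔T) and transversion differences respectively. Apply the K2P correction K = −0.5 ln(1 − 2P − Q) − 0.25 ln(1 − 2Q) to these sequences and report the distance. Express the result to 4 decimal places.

Mismatches occur at site 4 (G↔T, transversion), site 9 (C↔T, transition), site 16 (C↔T, transition), site 18 (T↔C, transition), site 20 (C↔A, transversion), site 24 (A↔T, transversion), site 38 (T↔G, transversion).
Of the 7 differences, 3 transitions and 4 transversions over 45 sites: P = 3/45 = 0.066667, Q = 4/45 = 0.088889.
d = −0.5·ln(0.777777) − 0.25·ln(0.822222) = −0.5·(-0.251315) − 0.25·(-0.195745) = 0.1746.

0.1746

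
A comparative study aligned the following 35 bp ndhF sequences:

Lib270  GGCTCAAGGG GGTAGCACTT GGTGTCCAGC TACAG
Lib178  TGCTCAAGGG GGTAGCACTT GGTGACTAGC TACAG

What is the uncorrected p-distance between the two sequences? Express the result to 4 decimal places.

0.0857

Mismatches occur at site 1 (G/T), site 25 (T/A), site 27 (C/T).
There are 3 differences over 35 sites, so p = 3/35 = 0.0857.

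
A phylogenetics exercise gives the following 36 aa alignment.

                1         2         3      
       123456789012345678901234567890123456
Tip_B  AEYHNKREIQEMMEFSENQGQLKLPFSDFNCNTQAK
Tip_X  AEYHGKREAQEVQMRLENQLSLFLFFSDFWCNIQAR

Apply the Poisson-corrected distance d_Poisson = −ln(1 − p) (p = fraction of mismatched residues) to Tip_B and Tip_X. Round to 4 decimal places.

0.4925

Differing sites — 5:N/G; 9:I/A; 12:M/V; 13:M/Q; 14:E/M; 15:F/R; 16:S/L; 20:G/L; 21:Q/S; 23:K/F; 25:P/F; 30:N/W; 33:T/I; 36:K/R.
p = 14/36 = 0.388889.
d = −ln(1 − 0.388889) = −ln(0.611111) = 0.4925.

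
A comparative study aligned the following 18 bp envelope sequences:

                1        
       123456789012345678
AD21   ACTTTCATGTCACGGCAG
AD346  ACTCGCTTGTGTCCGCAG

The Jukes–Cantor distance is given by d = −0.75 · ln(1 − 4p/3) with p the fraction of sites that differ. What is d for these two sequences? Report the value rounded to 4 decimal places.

The sequences differ at positions 4 (T/C), 5 (T/G), 7 (A/T), 11 (C/G), 12 (A/T), 14 (G/C).
p = 6/18 = 0.333333.
d = −0.75 · ln(1 − (4/3)·0.333333) = −0.75 · ln(0.555556) = −0.75 · (-0.587786) = 0.4408.

0.4408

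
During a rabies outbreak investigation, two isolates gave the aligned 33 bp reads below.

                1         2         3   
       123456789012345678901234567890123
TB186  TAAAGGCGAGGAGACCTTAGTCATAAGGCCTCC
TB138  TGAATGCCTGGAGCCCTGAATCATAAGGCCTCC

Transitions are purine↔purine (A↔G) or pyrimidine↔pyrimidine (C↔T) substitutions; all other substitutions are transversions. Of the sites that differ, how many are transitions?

The sequences differ at positions 2 (A/G, transition), 5 (G/T, transversion), 8 (G/C, transversion), 9 (A/T, transversion), 14 (A/C, transversion), 18 (T/G, transversion), 20 (G/A, transition).
Of the 7 differences, 2 transitions and 5 transversions, so the answer is 2.

2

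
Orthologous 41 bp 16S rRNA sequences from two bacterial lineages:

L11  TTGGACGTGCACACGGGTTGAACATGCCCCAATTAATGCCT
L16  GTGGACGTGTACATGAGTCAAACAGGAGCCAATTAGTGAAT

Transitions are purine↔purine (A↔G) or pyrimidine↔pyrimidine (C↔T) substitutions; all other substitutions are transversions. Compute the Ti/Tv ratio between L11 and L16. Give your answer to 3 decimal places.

The sequences differ at positions 1 (T/G, transversion), 10 (C/T, transition), 14 (C/T, transition), 16 (G/A, transition), 19 (T/C, transition), 20 (G/A, transition), 25 (T/G, transversion), 27 (C/A, transversion), 28 (C/G, transversion), 36 (A/G, transition), 39 (C/A, transversion), 40 (C/A, transversion).
Of the 12 differences, 6 transitions and 6 transversions, so Ti/Tv = 6/6 = 1.000.

1.000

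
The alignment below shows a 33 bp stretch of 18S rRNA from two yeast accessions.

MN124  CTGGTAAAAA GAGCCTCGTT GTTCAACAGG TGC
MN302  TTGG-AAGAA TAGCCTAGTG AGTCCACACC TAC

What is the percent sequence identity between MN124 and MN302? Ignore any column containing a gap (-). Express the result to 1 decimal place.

65.6%

Excluding the 1 gap column leaves 32 comparable sites.
The sequences differ at positions 1 (C/T), 8 (A/G), 11 (G/T), 17 (C/A), 20 (T/G), 21 (G/A), 22 (T/G), 25 (A/C), 29 (G/C), 30 (G/C), 32 (G/A).
21 of the 32 comparable sites match, so the percent identity is 21/32 × 100 = 65.6%.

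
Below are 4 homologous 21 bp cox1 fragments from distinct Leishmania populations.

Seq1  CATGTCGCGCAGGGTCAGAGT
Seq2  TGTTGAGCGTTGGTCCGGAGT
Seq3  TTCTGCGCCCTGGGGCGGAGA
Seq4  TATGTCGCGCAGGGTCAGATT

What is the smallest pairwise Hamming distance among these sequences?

2

Pairwise Hamming distances:
  Seq1 vs Seq2: 10
  Seq1 vs Seq3: 10
  Seq1 vs Seq4: 2
  Seq2 vs Seq3: 8
  Seq2 vs Seq4: 10
  Seq3 vs Seq4: 10
The smallest is 2, between Seq1 and Seq4.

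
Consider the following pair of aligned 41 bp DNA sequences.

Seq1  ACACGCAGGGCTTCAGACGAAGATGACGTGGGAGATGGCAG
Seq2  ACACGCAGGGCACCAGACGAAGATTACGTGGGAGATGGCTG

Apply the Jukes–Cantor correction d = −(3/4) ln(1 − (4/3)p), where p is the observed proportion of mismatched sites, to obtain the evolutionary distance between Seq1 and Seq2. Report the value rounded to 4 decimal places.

Differing sites — 12:T/A; 13:T/C; 25:G/T; 40:A/T.
p = 4/41 = 0.097561.
d = −0.75 · ln(1 − (4/3)·0.097561) = −0.75 · ln(0.869919) = −0.75 · (-0.139355) = 0.1045.

0.1045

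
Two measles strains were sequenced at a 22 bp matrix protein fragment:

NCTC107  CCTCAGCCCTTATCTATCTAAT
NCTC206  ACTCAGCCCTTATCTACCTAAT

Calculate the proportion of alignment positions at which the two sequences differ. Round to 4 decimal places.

Differing sites — 1:C/A; 17:T/C.
There are 2 differences over 22 sites, so p = 2/22 = 0.0909.

0.0909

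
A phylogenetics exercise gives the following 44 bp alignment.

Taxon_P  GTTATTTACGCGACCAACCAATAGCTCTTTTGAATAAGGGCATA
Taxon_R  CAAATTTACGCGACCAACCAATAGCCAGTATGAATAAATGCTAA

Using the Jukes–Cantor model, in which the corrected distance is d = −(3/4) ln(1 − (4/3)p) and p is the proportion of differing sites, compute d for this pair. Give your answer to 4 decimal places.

0.3041

Mismatches occur at site 1 (G/C), site 2 (T/A), site 3 (T/A), site 26 (T/C), site 27 (C/A), site 28 (T/G), site 30 (T/A), site 38 (G/A), site 39 (G/T), site 42 (A/T), site 43 (T/A).
p = 11/44 = 0.250000.
d = −0.75 · ln(1 − (4/3)·0.250000) = −0.75 · ln(0.666667) = −0.75 · (-0.405465) = 0.3041.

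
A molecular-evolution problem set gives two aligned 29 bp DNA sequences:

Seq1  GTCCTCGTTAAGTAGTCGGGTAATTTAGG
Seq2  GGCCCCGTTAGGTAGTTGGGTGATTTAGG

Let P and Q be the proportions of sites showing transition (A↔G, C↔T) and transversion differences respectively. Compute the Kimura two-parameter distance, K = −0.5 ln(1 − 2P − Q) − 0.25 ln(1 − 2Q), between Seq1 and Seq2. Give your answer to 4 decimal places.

Mismatches occur at site 2 (T/G, transversion), site 5 (T/C, transition), site 11 (A/G, transition), site 17 (C/T, transition), site 22 (A/G, transition).
Of the 5 differences, 4 transitions and 1 transversion over 29 sites: P = 4/29 = 0.137931, Q = 1/29 = 0.034483.
d = −0.5·ln(0.689655) − 0.25·ln(0.931034) = −0.5·(-0.371564) − 0.25·(-0.071459) = 0.2036.

0.2036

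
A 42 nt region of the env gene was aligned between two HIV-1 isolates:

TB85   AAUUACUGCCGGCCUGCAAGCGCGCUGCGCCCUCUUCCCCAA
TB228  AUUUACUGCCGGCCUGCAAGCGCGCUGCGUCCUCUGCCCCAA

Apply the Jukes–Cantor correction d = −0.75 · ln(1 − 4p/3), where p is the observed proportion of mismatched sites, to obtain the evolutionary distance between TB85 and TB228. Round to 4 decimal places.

Mismatches occur at site 2 (A↔U), site 30 (C↔U), site 36 (U↔G).
p = 3/42 = 0.071429.
d = −0.75 · ln(1 − (4/3)·0.071429) = −0.75 · ln(0.904761) = −0.75 · (-0.100084) = 0.0751.

0.0751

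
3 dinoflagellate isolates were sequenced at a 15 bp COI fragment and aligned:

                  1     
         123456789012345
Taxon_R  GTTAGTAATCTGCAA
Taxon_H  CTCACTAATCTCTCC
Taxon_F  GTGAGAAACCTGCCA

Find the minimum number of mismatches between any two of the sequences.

Pairwise Hamming distances:
  Taxon_R vs Taxon_H: 7
  Taxon_R vs Taxon_F: 4
  Taxon_H vs Taxon_F: 8
The smallest is 4, between Taxon_R and Taxon_F.

4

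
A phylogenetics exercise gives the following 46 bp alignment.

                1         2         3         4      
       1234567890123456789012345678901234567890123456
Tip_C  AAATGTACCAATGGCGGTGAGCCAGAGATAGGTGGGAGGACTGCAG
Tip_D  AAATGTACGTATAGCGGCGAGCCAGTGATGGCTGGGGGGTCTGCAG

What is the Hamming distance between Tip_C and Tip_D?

9

Mismatches occur at site 9 (C/G), site 10 (A/T), site 13 (G/A), site 18 (T/C), site 26 (A/T), site 30 (A/G), site 32 (G/C), site 37 (A/G), site 40 (A/T).
That gives 9 mismatches out of 46 aligned sites, so the Hamming distance is 9.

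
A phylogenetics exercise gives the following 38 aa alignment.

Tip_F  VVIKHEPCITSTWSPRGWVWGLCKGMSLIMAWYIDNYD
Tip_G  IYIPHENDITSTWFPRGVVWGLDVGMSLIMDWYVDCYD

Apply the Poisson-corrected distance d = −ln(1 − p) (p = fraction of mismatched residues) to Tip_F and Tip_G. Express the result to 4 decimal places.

0.3795

Mismatches occur at site 1 (V→I), site 2 (V→Y), site 4 (K→P), site 7 (P→N), site 8 (C→D), site 14 (S→F), site 18 (W→V), site 23 (C→D), site 24 (K→V), site 31 (A→D), site 34 (I→V), site 36 (N→C).
p = 12/38 = 0.315789.
d = −ln(1 − 0.315789) = −ln(0.684211) = 0.3795.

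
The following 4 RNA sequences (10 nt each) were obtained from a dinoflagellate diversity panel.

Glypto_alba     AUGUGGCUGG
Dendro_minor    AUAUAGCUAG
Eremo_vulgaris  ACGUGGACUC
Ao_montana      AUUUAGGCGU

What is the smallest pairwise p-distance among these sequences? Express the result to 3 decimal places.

0.300

Pairwise Hamming distances:
  Glypto_alba vs Dendro_minor: 3
  Glypto_alba vs Eremo_vulgaris: 5
  Glypto_alba vs Ao_montana: 5
  Dendro_minor vs Eremo_vulgaris: 7
  Dendro_minor vs Ao_montana: 5
  Eremo_vulgaris vs Ao_montana: 6
The smallest is 3 mismatches, between Glypto_alba and Dendro_minor; p = 3/10 = 0.300.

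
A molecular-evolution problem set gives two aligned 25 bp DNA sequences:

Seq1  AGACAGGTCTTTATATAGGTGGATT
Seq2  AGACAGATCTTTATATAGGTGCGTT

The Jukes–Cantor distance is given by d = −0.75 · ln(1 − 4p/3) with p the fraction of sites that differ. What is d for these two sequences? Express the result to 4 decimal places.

0.1308

Differing sites — 7:G/A; 22:G/C; 23:A/G.
p = 3/25 = 0.120000.
d = −0.75 · ln(1 − (4/3)·0.120000) = −0.75 · ln(0.840000) = −0.75 · (-0.174353) = 0.1308.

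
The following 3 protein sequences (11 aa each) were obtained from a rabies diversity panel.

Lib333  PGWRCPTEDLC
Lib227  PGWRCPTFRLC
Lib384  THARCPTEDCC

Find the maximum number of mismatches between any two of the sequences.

Pairwise Hamming distances:
  Lib333 vs Lib227: 2
  Lib333 vs Lib384: 4
  Lib227 vs Lib384: 6
The largest is 6, between Lib227 and Lib384.

6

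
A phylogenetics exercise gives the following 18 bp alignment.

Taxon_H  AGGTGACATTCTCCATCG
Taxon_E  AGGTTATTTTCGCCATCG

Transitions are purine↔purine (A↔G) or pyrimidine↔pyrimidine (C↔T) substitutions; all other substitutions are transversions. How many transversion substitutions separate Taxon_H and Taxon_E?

3

Mismatches occur at site 5 (G→T, transversion), site 7 (C→T, transition), site 8 (A→T, transversion), site 12 (T→G, transversion).
Of the 4 differences, 1 transition and 3 transversions, so the answer is 3.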